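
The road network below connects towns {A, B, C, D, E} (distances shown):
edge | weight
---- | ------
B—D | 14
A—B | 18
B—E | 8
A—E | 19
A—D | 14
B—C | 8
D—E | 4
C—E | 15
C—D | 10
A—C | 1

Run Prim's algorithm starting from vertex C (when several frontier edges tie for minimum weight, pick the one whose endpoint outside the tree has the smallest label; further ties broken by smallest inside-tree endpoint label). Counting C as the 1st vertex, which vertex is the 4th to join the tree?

E

Grow the tree from C using Prim:
Step 1: cheapest edge leaving the tree is A—C (1); add A.
Step 2: cheapest edge leaving the tree is B—C (8); add B.
Step 3: cheapest edge leaving the tree is B—E (8); add E.
Step 4: cheapest edge leaving the tree is D—E (4); add D.
Vertex order: C, A, B, E, D. The 4th vertex is E.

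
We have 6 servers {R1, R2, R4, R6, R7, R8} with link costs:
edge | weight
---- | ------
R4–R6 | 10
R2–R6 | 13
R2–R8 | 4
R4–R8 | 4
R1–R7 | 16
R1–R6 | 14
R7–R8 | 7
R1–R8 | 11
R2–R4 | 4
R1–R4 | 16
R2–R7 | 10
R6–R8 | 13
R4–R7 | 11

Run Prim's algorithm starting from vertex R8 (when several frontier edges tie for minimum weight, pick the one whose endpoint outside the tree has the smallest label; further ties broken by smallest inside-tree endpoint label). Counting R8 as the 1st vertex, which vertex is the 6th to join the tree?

Prim's algorithm from R8:
Step 1: frontier [R2–R8 4, R4–R8 4, R7–R8 7, R1–R8 11, R6–R8 13] → take R2–R8 (4); add R2.
Step 2: frontier [R2–R4 4, R2–R7 10, R2–R6 13, R4–R8 4, R7–R8 7, R1–R8 11, R6–R8 13] → take R2–R4 (4); add R4.
Step 3: frontier [R2–R7 10, R2–R6 13, R4–R6 10, R4–R7 11, R1–R4 16, R7–R8 7, R1–R8 11, R6–R8 13] → take R7–R8 (7); add R7.
Step 4: frontier [R2–R6 13, R4–R6 10, R1–R4 16, R1–R7 16, R1–R8 11, R6–R8 13] → take R4–R6 (10); add R6.
Step 5: frontier [R1–R4 16, R1–R6 14, R1–R7 16, R1–R8 11] → take R1–R8 (11); add R1.
Vertex order: R8, R2, R4, R7, R6, R1. The 6th vertex is R1.

R1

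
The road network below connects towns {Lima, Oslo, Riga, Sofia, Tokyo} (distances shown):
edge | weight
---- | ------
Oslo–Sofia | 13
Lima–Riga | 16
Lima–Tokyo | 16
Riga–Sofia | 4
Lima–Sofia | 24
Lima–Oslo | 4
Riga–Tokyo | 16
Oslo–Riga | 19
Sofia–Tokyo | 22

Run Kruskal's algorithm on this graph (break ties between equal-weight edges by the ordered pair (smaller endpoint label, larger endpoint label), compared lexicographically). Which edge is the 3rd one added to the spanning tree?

Oslo-Sofia

Kruskal's algorithm — process edges by increasing weight (ties by edge label):
Lima–Oslo (4): add — endpoints in different components.
Riga–Sofia (4): add — endpoints in different components.
Oslo–Sofia (13): add — endpoints in different components.
Lima–Riga (16): skip — Lima and Riga already connected.
Lima–Tokyo (16): add — endpoints in different components.
The 3rd edge added is Oslo–Sofia.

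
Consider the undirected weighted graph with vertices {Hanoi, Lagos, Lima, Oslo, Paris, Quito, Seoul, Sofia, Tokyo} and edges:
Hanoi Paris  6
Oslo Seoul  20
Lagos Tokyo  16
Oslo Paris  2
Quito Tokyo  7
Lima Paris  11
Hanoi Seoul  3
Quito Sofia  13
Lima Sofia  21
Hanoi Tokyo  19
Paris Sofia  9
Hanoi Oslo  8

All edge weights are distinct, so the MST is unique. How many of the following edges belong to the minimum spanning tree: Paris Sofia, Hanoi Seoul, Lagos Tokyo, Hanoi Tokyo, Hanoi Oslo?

Kruskal: consider edges lightest-first.
Oslo Paris (2): add — endpoints in different components.
Hanoi Seoul (3): add — endpoints in different components.
Hanoi Paris (6): add — endpoints in different components.
Quito Tokyo (7): add — endpoints in different components.
Hanoi Oslo (8): skip — Hanoi and Oslo already connected.
Paris Sofia (9): add — endpoints in different components.
Lima Paris (11): add — endpoints in different components.
Quito Sofia (13): add — endpoints in different components.
Lagos Tokyo (16): add — endpoints in different components.
MST edge set: {Oslo Paris, Hanoi Seoul, Hanoi Paris, Quito Tokyo, Paris Sofia, Lima Paris, Quito Sofia, Lagos Tokyo}.
Of the listed edges, {Paris Sofia, Hanoi Seoul, Lagos Tokyo} are in the MST → 3.

3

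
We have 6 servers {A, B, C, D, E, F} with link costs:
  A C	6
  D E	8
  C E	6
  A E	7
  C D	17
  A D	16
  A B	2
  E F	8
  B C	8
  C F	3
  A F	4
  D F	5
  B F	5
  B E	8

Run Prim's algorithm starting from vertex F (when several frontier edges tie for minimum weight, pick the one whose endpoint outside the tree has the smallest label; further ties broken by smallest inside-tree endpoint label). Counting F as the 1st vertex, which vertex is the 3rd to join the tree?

A

Grow the tree from F using Prim:
Step 1: cheapest edge leaving the tree is C F (3); add C.
Step 2: cheapest edge leaving the tree is A F (4); add A.
Step 3: cheapest edge leaving the tree is A B (2); add B.
Step 4: cheapest edge leaving the tree is D F (5); add D.
Step 5: cheapest edge leaving the tree is C E (6); add E.
Vertex order: F, C, A, B, D, E. The 3rd vertex is A.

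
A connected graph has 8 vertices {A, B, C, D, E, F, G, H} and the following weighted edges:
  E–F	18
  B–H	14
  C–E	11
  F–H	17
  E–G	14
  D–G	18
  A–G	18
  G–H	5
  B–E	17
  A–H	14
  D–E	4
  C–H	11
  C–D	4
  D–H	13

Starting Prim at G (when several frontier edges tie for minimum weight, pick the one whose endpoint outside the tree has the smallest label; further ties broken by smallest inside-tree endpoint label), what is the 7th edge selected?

Prim's algorithm from G:
Step 1: cheapest edge leaving the tree is G–H (5); add H.
Step 2: cheapest edge leaving the tree is C–H (11); add C.
Step 3: cheapest edge leaving the tree is C–D (4); add D.
Step 4: cheapest edge leaving the tree is D–E (4); add E.
Step 5: cheapest edge leaving the tree is A–H (14); add A.
Step 6: cheapest edge leaving the tree is B–H (14); add B.
Step 7: cheapest edge leaving the tree is F–H (17); add F.
The 7th edge added is F–H.

F-H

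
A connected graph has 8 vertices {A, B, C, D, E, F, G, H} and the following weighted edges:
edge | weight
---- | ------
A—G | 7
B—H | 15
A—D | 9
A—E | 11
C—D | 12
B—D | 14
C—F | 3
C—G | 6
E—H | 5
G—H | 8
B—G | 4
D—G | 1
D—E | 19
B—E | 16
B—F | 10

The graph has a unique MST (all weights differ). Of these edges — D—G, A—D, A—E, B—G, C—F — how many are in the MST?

Kruskal: consider edges lightest-first.
D—G (1): add — endpoints in different components.
C—F (3): add — endpoints in different components.
B—G (4): add — endpoints in different components.
E—H (5): add — endpoints in different components.
C—G (6): add — endpoints in different components.
A—G (7): add — endpoints in different components.
G—H (8): add — endpoints in different components.
MST edge set: {D—G, C—F, B—G, E—H, C—G, A—G, G—H}.
Of the listed edges, {D—G, B—G, C—F} are in the MST → 3.

3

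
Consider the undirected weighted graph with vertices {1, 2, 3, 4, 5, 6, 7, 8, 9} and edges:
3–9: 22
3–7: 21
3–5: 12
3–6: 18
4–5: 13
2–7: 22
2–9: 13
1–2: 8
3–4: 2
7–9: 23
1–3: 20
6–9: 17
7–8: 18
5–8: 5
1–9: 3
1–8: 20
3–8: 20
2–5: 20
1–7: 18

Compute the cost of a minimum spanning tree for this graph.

Sort edges by weight, then run Kruskal:
3–4 (2): add — endpoints in different components.
1–9 (3): add — endpoints in different components.
5–8 (5): add — endpoints in different components.
1–2 (8): add — endpoints in different components.
3–5 (12): add — endpoints in different components.
2–9 (13): skip — 2 and 9 already connected.
4–5 (13): skip — 4 and 5 already connected.
6–9 (17): add — endpoints in different components.
1–7 (18): add — endpoints in different components.
3–6 (18): add — endpoints in different components.
MST edges: 3–4, 1–9, 5–8, 1–2, 3–5, 6–9, 1–7, 3–6; total weight 2+3+5+8+12+17+18+18 = 83.

83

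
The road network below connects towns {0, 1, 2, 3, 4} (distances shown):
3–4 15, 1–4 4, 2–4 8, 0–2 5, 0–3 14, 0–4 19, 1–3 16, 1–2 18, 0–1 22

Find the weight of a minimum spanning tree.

31

Kruskal's algorithm — process edges by increasing weight (ties by edge label):
1–4 (4): add — endpoints in different components.
0–2 (5): add — endpoints in different components.
2–4 (8): add — endpoints in different components.
0–3 (14): add — endpoints in different components.
MST edges: 1–4, 0–2, 2–4, 0–3; total weight 4+5+8+14 = 31.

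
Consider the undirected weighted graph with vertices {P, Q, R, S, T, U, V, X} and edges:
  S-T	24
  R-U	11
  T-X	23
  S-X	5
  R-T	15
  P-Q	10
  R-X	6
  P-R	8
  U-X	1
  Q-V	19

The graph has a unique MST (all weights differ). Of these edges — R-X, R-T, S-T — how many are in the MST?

Sort edges by weight, then run Kruskal:
U-X (1): add — endpoints in different components.
S-X (5): add — endpoints in different components.
R-X (6): add — endpoints in different components.
P-R (8): add — endpoints in different components.
P-Q (10): add — endpoints in different components.
R-U (11): skip — R and U already connected.
R-T (15): add — endpoints in different components.
Q-V (19): add — endpoints in different components.
MST edge set: {U-X, S-X, R-X, P-R, P-Q, R-T, Q-V}.
Of the listed edges, {R-X, R-T} are in the MST → 2.

2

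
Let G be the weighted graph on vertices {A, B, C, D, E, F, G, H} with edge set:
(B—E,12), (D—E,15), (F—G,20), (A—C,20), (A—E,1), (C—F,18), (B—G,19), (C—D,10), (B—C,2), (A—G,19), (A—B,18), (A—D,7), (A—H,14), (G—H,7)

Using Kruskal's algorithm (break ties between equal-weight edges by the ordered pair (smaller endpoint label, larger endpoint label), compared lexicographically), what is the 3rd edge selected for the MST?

A-D

Sort edges by weight, then run Kruskal:
A—E (1): add — endpoints in different components.
B—C (2): add — endpoints in different components.
A—D (7): add — endpoints in different components.
G—H (7): add — endpoints in different components.
C—D (10): add — endpoints in different components.
B—E (12): skip — B and E already connected.
A—H (14): add — endpoints in different components.
D—E (15): skip — D and E already connected.
A—B (18): skip — A and B already connected.
C—F (18): add — endpoints in different components.
The 3rd edge added is A—D.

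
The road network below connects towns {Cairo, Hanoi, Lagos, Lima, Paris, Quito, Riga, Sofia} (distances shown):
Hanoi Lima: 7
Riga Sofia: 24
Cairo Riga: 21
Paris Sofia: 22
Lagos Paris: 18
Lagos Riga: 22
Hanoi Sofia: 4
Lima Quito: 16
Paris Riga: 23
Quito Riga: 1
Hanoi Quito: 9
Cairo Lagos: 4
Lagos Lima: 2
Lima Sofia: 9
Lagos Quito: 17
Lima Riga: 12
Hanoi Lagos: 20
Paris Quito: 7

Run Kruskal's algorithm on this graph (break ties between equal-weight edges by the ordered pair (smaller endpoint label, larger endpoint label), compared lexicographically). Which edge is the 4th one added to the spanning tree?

Hanoi-Sofia

Kruskal: consider edges lightest-first.
Quito Riga (1): add — endpoints in different components.
Lagos Lima (2): add — endpoints in different components.
Cairo Lagos (4): add — endpoints in different components.
Hanoi Sofia (4): add — endpoints in different components.
Hanoi Lima (7): add — endpoints in different components.
Paris Quito (7): add — endpoints in different components.
Hanoi Quito (9): add — endpoints in different components.
The 4th edge added is Hanoi Sofia.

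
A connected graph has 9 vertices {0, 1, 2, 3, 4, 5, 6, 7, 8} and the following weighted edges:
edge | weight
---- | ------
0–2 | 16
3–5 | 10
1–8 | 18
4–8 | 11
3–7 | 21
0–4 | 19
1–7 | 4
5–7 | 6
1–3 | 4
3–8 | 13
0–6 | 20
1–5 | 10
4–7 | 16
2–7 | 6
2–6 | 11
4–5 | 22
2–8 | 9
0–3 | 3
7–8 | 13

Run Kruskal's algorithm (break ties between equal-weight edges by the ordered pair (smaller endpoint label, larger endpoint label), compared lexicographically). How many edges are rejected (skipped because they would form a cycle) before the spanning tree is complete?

2

Kruskal's algorithm — process edges by increasing weight (ties by edge label):
0–3 (3): add — endpoints in different components.
1–3 (4): add — endpoints in different components.
1–7 (4): add — endpoints in different components.
2–7 (6): add — endpoints in different components.
5–7 (6): add — endpoints in different components.
2–8 (9): add — endpoints in different components.
1–5 (10): skip — 1 and 5 already connected.
3–5 (10): skip — 3 and 5 already connected.
2–6 (11): add — endpoints in different components.
4–8 (11): add — endpoints in different components.
Edges rejected before the tree was complete: 2.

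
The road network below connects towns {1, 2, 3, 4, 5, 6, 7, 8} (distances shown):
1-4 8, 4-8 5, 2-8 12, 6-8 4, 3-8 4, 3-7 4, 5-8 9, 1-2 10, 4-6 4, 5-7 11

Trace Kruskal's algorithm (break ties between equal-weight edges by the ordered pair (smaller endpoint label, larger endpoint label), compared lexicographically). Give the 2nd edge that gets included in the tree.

Kruskal: consider edges lightest-first.
3-7 (4): add — endpoints in different components.
3-8 (4): add — endpoints in different components.
4-6 (4): add — endpoints in different components.
6-8 (4): add — endpoints in different components.
4-8 (5): skip — 4 and 8 already connected.
1-4 (8): add — endpoints in different components.
5-8 (9): add — endpoints in different components.
1-2 (10): add — endpoints in different components.
The 2nd edge added is 3-8.

3-8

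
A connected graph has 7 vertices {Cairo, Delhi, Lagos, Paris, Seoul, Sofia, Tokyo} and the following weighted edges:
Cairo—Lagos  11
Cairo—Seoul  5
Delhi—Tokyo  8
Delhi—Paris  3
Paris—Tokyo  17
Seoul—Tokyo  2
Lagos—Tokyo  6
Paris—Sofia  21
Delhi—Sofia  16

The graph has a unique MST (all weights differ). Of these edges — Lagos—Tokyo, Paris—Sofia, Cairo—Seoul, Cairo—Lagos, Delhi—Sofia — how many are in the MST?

3

Kruskal's algorithm — process edges by increasing weight (ties by edge label):
Seoul—Tokyo (2): add. Components now {Lagos} {Delhi} {Paris} {Sofia} {Cairo} {Seoul,Tokyo}
Delhi—Paris (3): add. Components now {Lagos} {Delhi,Paris} {Sofia} {Cairo} {Seoul,Tokyo}
Cairo—Seoul (5): add. Components now {Lagos} {Delhi,Paris} {Sofia} {Cairo,Seoul,Tokyo}
Lagos—Tokyo (6): add. Components now {Cairo,Lagos,Seoul,Tokyo} {Delhi,Paris} {Sofia}
Delhi—Tokyo (8): add. Components now {Cairo,Delhi,Lagos,Paris,Seoul,Tokyo} {Sofia}
Cairo—Lagos (11): skip — Lagos and Cairo already connected.
Delhi—Sofia (16): add. Components now {Cairo,Delhi,Lagos,Paris,Seoul,Sofia,Tokyo}
MST edge set: {Seoul—Tokyo, Delhi—Paris, Cairo—Seoul, Lagos—Tokyo, Delhi—Tokyo, Delhi—Sofia}.
Of the listed edges, {Lagos—Tokyo, Cairo—Seoul, Delhi—Sofia} are in the MST → 3.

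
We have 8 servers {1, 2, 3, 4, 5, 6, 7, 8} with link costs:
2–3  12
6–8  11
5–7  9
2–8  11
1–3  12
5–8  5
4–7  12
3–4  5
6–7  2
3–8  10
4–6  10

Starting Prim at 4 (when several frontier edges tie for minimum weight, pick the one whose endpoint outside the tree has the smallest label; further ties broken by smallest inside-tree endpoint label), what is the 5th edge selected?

Prim's algorithm from 4:
Step 1: frontier [3–4 5, 4–6 10, 4–7 12] → take 3–4 (5); add 3.
Step 2: frontier [3–8 10, 1–3 12, 2–3 12, 4–6 10, 4–7 12] → take 4–6 (10); add 6.
Step 3: frontier [3–8 10, 1–3 12, 2–3 12, 4–7 12, 6–7 2, 6–8 11] → take 6–7 (2); add 7.
Step 4: frontier [3–8 10, 1–3 12, 2–3 12, 6–8 11, 5–7 9] → take 5–7 (9); add 5.
Step 5: frontier [3–8 10, 1–3 12, 2–3 12, 5–8 5, 6–8 11] → take 5–8 (5); add 8.
Step 6: frontier [1–3 12, 2–3 12, 2–8 11] → take 2–8 (11); add 2.
Step 7: frontier [1–3 12] → take 1–3 (12); add 1.
The 5th edge added is 5–8.

5-8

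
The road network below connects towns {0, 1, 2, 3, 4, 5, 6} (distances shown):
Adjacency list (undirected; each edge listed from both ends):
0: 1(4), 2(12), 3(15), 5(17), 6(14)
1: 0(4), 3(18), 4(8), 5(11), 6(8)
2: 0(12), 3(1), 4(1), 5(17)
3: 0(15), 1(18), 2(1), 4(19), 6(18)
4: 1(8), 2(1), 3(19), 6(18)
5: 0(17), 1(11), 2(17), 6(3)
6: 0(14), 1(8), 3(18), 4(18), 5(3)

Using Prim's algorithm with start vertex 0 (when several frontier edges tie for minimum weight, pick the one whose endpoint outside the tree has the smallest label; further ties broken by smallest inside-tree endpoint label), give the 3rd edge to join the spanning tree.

Grow the tree from 0 using Prim:
Step 1: cheapest edge leaving the tree is 0 1 (4); add 1.
Step 2: cheapest edge leaving the tree is 1 4 (8); add 4.
Step 3: cheapest edge leaving the tree is 2 4 (1); add 2.
Step 4: cheapest edge leaving the tree is 2 3 (1); add 3.
Step 5: cheapest edge leaving the tree is 1 6 (8); add 6.
Step 6: cheapest edge leaving the tree is 5 6 (3); add 5.
The 3rd edge added is 2 4.

2-4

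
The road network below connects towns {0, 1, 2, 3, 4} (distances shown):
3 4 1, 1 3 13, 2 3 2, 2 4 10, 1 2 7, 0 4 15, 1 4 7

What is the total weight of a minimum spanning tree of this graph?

Kruskal: consider edges lightest-first.
3 4 (1): add. Components now {0} {1} {2} {3,4}
2 3 (2): add. Components now {0} {1} {2,3,4}
1 2 (7): add. Components now {0} {1,2,3,4}
1 4 (7): skip — 1 and 4 already connected.
2 4 (10): skip — 2 and 4 already connected.
1 3 (13): skip — 1 and 3 already connected.
0 4 (15): add. Components now {0,1,2,3,4}
MST edges: 3 4, 2 3, 1 2, 0 4; total weight 1+2+7+15 = 25.

25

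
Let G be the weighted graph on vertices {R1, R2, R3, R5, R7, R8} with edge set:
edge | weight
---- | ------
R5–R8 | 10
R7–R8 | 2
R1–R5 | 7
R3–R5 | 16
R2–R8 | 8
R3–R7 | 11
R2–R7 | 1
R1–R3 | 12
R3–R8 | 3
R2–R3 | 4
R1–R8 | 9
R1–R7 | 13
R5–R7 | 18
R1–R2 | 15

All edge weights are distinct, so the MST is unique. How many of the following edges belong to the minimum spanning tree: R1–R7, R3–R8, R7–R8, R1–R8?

Kruskal's algorithm — process edges by increasing weight (ties by edge label):
R2–R7 (1): add. Components now {R3} {R2,R7} {R1} {R8} {R5}
R7–R8 (2): add. Components now {R3} {R2,R7,R8} {R1} {R5}
R3–R8 (3): add. Components now {R2,R3,R7,R8} {R1} {R5}
R2–R3 (4): skip — R3 and R2 already connected.
R1–R5 (7): add. Components now {R2,R3,R7,R8} {R1,R5}
R2–R8 (8): skip — R2 and R8 already connected.
R1–R8 (9): add. Components now {R1,R2,R3,R5,R7,R8}
MST edge set: {R2–R7, R7–R8, R3–R8, R1–R5, R1–R8}.
Of the listed edges, {R3–R8, R7–R8, R1–R8} are in the MST → 3.

3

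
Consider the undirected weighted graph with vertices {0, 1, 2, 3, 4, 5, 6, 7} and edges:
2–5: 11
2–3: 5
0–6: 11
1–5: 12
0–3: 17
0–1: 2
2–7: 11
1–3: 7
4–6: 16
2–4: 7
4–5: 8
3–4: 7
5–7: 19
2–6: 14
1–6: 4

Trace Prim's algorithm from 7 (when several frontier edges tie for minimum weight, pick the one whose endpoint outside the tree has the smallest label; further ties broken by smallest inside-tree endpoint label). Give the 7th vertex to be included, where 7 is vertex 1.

4

Prim's algorithm from 7:
Step 1: cheapest edge leaving the tree is 2–7 (11); add 2.
Step 2: cheapest edge leaving the tree is 2–3 (5); add 3.
Step 3: cheapest edge leaving the tree is 1–3 (7); add 1.
Step 4: cheapest edge leaving the tree is 0–1 (2); add 0.
Step 5: cheapest edge leaving the tree is 1–6 (4); add 6.
Step 6: cheapest edge leaving the tree is 2–4 (7); add 4.
Step 7: cheapest edge leaving the tree is 4–5 (8); add 5.
Vertex order: 7, 2, 3, 1, 0, 6, 4, 5. The 7th vertex is 4.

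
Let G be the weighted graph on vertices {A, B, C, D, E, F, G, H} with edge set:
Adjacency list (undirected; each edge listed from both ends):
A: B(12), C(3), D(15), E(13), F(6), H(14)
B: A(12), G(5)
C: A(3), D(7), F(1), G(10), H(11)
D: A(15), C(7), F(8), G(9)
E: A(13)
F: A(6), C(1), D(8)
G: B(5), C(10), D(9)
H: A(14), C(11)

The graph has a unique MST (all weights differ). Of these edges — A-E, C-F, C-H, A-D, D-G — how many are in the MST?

4

Sort edges by weight, then run Kruskal:
C-F (1): add — endpoints in different components.
A-C (3): add — endpoints in different components.
B-G (5): add — endpoints in different components.
A-F (6): skip — A and F already connected.
C-D (7): add — endpoints in different components.
D-F (8): skip — D and F already connected.
D-G (9): add — endpoints in different components.
C-G (10): skip — C and G already connected.
C-H (11): add — endpoints in different components.
A-B (12): skip — A and B already connected.
A-E (13): add — endpoints in different components.
MST edge set: {C-F, A-C, B-G, C-D, D-G, C-H, A-E}.
Of the listed edges, {A-E, C-F, C-H, D-G} are in the MST → 4.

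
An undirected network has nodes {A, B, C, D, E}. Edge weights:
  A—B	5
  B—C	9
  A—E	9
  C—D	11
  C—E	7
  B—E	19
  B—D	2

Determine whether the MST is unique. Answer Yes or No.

No

Sort edges by weight, then run Kruskal:
B—D (2): add. Components now {A} {B,D} {C} {E}
A—B (5): add. Components now {A,B,D} {C} {E}
C—E (7): add. Components now {A,B,D} {C,E}
A—E (9): add. Components now {A,B,C,D,E}
Non-tree edge B—C has weight 9, equal to the heaviest edge on its tree cycle — swapping gives another MST of the same weight. Not unique.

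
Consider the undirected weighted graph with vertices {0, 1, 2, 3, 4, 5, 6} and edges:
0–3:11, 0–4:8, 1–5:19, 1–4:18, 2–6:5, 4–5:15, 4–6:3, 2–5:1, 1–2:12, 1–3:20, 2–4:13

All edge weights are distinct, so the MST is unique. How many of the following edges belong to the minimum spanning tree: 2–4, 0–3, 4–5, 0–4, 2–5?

Kruskal: consider edges lightest-first.
2–5 (1): add — endpoints in different components.
4–6 (3): add — endpoints in different components.
2–6 (5): add — endpoints in different components.
0–4 (8): add — endpoints in different components.
0–3 (11): add — endpoints in different components.
1–2 (12): add — endpoints in different components.
MST edge set: {2–5, 4–6, 2–6, 0–4, 0–3, 1–2}.
Of the listed edges, {0–3, 0–4, 2–5} are in the MST → 3.

3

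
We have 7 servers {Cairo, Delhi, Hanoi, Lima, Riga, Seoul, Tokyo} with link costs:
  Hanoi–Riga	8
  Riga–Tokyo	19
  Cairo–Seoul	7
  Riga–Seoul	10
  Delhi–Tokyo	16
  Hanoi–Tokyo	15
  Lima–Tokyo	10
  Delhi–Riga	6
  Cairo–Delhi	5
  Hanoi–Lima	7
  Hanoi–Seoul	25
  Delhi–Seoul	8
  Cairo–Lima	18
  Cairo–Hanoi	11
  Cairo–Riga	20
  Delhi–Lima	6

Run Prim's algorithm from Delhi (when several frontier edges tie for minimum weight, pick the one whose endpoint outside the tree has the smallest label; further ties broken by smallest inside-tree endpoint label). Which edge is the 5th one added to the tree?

Cairo-Seoul

Prim, starting at Delhi.
Step 1: cheapest edge leaving the tree is Cairo–Delhi (5); add Cairo.
Step 2: cheapest edge leaving the tree is Delhi–Lima (6); add Lima.
Step 3: cheapest edge leaving the tree is Delhi–Riga (6); add Riga.
Step 4: cheapest edge leaving the tree is Hanoi–Lima (7); add Hanoi.
Step 5: cheapest edge leaving the tree is Cairo–Seoul (7); add Seoul.
Step 6: cheapest edge leaving the tree is Lima–Tokyo (10); add Tokyo.
The 5th edge added is Cairo–Seoul.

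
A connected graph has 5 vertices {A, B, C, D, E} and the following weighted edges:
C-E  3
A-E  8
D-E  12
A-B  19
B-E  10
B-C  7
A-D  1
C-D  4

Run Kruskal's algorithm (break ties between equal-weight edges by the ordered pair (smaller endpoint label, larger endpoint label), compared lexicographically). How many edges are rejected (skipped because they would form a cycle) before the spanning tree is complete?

0

Kruskal's algorithm — process edges by increasing weight (ties by edge label):
A-D (1): add — endpoints in different components.
C-E (3): add — endpoints in different components.
C-D (4): add — endpoints in different components.
B-C (7): add — endpoints in different components.
Edges rejected before the tree was complete: 0.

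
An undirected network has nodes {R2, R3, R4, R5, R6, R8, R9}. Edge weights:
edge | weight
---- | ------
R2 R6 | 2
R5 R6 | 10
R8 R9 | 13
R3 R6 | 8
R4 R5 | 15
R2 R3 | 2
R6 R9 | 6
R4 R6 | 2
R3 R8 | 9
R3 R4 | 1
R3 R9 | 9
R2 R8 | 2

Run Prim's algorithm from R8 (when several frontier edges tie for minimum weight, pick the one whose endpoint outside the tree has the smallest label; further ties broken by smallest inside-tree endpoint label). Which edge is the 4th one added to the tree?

R2-R6

Grow the tree from R8 using Prim:
Step 1: cheapest edge leaving the tree is R2 R8 (2); add R2.
Step 2: cheapest edge leaving the tree is R2 R3 (2); add R3.
Step 3: cheapest edge leaving the tree is R3 R4 (1); add R4.
Step 4: cheapest edge leaving the tree is R2 R6 (2); add R6.
Step 5: cheapest edge leaving the tree is R6 R9 (6); add R9.
Step 6: cheapest edge leaving the tree is R5 R6 (10); add R5.
The 4th edge added is R2 R6.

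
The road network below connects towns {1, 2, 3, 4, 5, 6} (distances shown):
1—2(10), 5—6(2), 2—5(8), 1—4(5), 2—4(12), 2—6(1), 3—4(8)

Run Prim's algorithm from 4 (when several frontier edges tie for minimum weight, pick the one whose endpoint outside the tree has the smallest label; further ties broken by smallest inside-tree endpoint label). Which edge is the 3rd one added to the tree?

1-2

Prim's algorithm from 4:
Step 1: frontier [1—4 5, 3—4 8, 2—4 12] → take 1—4 (5); add 1.
Step 2: frontier [1—2 10, 3—4 8, 2—4 12] → take 3—4 (8); add 3.
Step 3: frontier [1—2 10, 2—4 12] → take 1—2 (10); add 2.
Step 4: frontier [2—6 1, 2—5 8] → take 2—6 (1); add 6.
Step 5: frontier [2—5 8, 5—6 2] → take 5—6 (2); add 5.
The 3rd edge added is 1—2.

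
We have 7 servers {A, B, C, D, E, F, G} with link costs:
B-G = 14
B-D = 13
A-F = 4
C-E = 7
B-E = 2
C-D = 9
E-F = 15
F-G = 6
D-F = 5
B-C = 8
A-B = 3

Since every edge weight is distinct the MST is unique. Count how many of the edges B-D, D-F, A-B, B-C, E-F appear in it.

Kruskal's algorithm — process edges by increasing weight (ties by edge label):
B-E (2): add — endpoints in different components.
A-B (3): add — endpoints in different components.
A-F (4): add — endpoints in different components.
D-F (5): add — endpoints in different components.
F-G (6): add — endpoints in different components.
C-E (7): add — endpoints in different components.
MST edge set: {B-E, A-B, A-F, D-F, F-G, C-E}.
Of the listed edges, {D-F, A-B} are in the MST → 2.

2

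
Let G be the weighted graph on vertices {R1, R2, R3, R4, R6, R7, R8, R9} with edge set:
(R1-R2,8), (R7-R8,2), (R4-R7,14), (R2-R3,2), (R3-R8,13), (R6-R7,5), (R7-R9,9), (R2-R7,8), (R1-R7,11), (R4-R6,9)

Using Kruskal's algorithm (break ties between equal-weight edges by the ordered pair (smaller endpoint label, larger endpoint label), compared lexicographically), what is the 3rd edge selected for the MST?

R6-R7

Kruskal's algorithm — process edges by increasing weight (ties by edge label):
R2-R3 (2): add — endpoints in different components.
R7-R8 (2): add — endpoints in different components.
R6-R7 (5): add — endpoints in different components.
R1-R2 (8): add — endpoints in different components.
R2-R7 (8): add — endpoints in different components.
R4-R6 (9): add — endpoints in different components.
R7-R9 (9): add — endpoints in different components.
The 3rd edge added is R6-R7.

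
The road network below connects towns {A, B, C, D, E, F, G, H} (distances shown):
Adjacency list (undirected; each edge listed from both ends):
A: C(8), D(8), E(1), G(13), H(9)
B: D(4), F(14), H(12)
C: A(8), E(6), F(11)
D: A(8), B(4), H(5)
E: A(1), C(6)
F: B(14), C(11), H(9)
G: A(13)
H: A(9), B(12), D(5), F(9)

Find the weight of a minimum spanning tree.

Prim, starting at E.
Step 1: frontier [A-E 1, C-E 6] → take A-E (1); add A.
Step 2: frontier [A-C 8, A-D 8, A-H 9, A-G 13, C-E 6] → take C-E (6); add C.
Step 3: frontier [A-D 8, A-H 9, A-G 13, C-F 11] → take A-D (8); add D.
Step 4: frontier [A-H 9, A-G 13, C-F 11, B-D 4, D-H 5] → take B-D (4); add B.
Step 5: frontier [A-H 9, A-G 13, B-H 12, B-F 14, C-F 11, D-H 5] → take D-H (5); add H.
Step 6: frontier [A-G 13, B-F 14, C-F 11, F-H 9] → take F-H (9); add F.
Step 7: frontier [A-G 13] → take A-G (13); add G.
MST edges: A-E, C-E, A-D, B-D, D-H, F-H, A-G; total weight 1+6+8+4+5+9+13 = 46.

46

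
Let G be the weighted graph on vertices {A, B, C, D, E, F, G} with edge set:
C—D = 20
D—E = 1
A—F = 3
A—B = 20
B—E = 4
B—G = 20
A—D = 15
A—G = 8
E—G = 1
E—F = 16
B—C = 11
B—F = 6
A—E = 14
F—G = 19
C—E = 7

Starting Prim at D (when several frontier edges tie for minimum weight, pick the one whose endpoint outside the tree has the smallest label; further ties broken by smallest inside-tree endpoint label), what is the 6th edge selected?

C-E

Prim's algorithm from D:
Step 1: cheapest edge leaving the tree is D—E (1); add E.
Step 2: cheapest edge leaving the tree is E—G (1); add G.
Step 3: cheapest edge leaving the tree is B—E (4); add B.
Step 4: cheapest edge leaving the tree is B—F (6); add F.
Step 5: cheapest edge leaving the tree is A—F (3); add A.
Step 6: cheapest edge leaving the tree is C—E (7); add C.
The 6th edge added is C—E.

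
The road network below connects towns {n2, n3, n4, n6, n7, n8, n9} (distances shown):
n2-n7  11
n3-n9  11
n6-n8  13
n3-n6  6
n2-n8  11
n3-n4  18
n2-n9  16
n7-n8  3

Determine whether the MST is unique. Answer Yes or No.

Kruskal's algorithm — process edges by increasing weight (ties by edge label):
n7-n8 (3): add. Components now {n7,n8} {n6} {n9} {n4} {n2} {n3}
n3-n6 (6): add. Components now {n7,n8} {n3,n6} {n9} {n4} {n2}
n2-n7 (11): add. Components now {n2,n7,n8} {n3,n6} {n9} {n4}
n2-n8 (11): skip — n8 and n2 already connected.
n3-n9 (11): add. Components now {n2,n7,n8} {n3,n6,n9} {n4}
n6-n8 (13): add. Components now {n2,n3,n6,n7,n8,n9} {n4}
n2-n9 (16): skip — n9 and n2 already connected.
n3-n4 (18): add. Components now {n2,n3,n4,n6,n7,n8,n9}
Non-tree edge n2-n8 has weight 11, equal to the heaviest edge on its tree cycle — swapping gives another MST of the same weight. Not unique.

No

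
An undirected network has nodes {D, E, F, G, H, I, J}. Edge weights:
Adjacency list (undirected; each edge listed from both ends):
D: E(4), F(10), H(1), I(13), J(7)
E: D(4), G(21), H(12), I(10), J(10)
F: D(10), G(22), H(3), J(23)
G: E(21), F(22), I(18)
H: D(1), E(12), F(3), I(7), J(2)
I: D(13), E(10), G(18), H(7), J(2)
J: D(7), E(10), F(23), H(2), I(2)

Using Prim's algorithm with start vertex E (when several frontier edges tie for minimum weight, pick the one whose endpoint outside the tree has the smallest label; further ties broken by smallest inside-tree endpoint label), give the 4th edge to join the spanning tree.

I-J

Prim, starting at E.
Step 1: cheapest edge leaving the tree is D—E (4); add D.
Step 2: cheapest edge leaving the tree is D—H (1); add H.
Step 3: cheapest edge leaving the tree is H—J (2); add J.
Step 4: cheapest edge leaving the tree is I—J (2); add I.
Step 5: cheapest edge leaving the tree is F—H (3); add F.
Step 6: cheapest edge leaving the tree is G—I (18); add G.
The 4th edge added is I—J.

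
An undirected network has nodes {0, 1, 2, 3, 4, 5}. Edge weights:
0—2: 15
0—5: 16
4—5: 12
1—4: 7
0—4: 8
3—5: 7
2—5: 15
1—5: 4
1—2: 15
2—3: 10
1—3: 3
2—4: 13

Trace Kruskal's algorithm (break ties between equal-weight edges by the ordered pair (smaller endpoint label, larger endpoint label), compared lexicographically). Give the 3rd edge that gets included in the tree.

Kruskal: consider edges lightest-first.
1—3 (3): add. Components now {0} {1,3} {2} {4} {5}
1—5 (4): add. Components now {0} {1,3,5} {2} {4}
1—4 (7): add. Components now {0} {1,3,4,5} {2}
3—5 (7): skip — 3 and 5 already connected.
0—4 (8): add. Components now {0,1,3,4,5} {2}
2—3 (10): add. Components now {0,1,2,3,4,5}
The 3rd edge added is 1—4.

1-4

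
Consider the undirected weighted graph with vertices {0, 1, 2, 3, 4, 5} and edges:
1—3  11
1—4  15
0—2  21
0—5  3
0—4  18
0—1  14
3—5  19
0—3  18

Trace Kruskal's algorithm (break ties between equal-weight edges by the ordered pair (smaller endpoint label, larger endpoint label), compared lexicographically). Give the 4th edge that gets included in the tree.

1-4

Kruskal's algorithm — process edges by increasing weight (ties by edge label):
0—5 (3): add. Components now {0,5} {1} {2} {3} {4}
1—3 (11): add. Components now {0,5} {1,3} {2} {4}
0—1 (14): add. Components now {0,1,3,5} {2} {4}
1—4 (15): add. Components now {0,1,3,4,5} {2}
0—3 (18): skip — 0 and 3 already connected.
0—4 (18): skip — 0 and 4 already connected.
3—5 (19): skip — 3 and 5 already connected.
0—2 (21): add. Components now {0,1,2,3,4,5}
The 4th edge added is 1—4.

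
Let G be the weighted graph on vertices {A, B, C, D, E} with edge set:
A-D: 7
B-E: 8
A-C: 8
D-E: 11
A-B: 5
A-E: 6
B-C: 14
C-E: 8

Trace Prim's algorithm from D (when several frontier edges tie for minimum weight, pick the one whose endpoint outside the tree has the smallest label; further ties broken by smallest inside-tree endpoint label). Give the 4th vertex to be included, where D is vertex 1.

Grow the tree from D using Prim:
Step 1: cheapest edge leaving the tree is A-D (7); add A.
Step 2: cheapest edge leaving the tree is A-B (5); add B.
Step 3: cheapest edge leaving the tree is A-E (6); add E.
Step 4: cheapest edge leaving the tree is A-C (8); add C.
Vertex order: D, A, B, E, C. The 4th vertex is E.

E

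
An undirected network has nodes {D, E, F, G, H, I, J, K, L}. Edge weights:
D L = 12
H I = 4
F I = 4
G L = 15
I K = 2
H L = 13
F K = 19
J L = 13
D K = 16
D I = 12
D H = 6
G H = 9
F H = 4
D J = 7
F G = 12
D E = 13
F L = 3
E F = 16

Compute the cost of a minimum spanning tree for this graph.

48

Grow the tree from F using Prim:
Step 1: cheapest edge leaving the tree is F L (3); add L.
Step 2: cheapest edge leaving the tree is F H (4); add H.
Step 3: cheapest edge leaving the tree is F I (4); add I.
Step 4: cheapest edge leaving the tree is I K (2); add K.
Step 5: cheapest edge leaving the tree is D H (6); add D.
Step 6: cheapest edge leaving the tree is D J (7); add J.
Step 7: cheapest edge leaving the tree is G H (9); add G.
Step 8: cheapest edge leaving the tree is D E (13); add E.
MST edges: F L, F H, F I, I K, D H, D J, G H, D E; total weight 3+4+4+2+6+7+9+13 = 48.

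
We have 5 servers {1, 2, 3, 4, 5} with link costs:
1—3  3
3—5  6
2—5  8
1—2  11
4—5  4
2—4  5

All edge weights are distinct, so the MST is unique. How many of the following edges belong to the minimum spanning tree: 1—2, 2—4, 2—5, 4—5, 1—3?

Sort edges by weight, then run Kruskal:
1—3 (3): add — endpoints in different components.
4—5 (4): add — endpoints in different components.
2—4 (5): add — endpoints in different components.
3—5 (6): add — endpoints in different components.
MST edge set: {1—3, 4—5, 2—4, 3—5}.
Of the listed edges, {2—4, 4—5, 1—3} are in the MST → 3.

3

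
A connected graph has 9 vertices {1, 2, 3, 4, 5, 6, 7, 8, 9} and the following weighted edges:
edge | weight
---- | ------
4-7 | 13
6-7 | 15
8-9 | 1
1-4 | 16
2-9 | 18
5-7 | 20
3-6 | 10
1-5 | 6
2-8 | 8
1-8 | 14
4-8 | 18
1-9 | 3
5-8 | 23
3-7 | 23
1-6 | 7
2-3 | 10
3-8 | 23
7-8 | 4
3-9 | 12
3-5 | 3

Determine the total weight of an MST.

45

Prim's algorithm from 9:
Step 1: cheapest edge leaving the tree is 8-9 (1); add 8.
Step 2: cheapest edge leaving the tree is 1-9 (3); add 1.
Step 3: cheapest edge leaving the tree is 7-8 (4); add 7.
Step 4: cheapest edge leaving the tree is 1-5 (6); add 5.
Step 5: cheapest edge leaving the tree is 3-5 (3); add 3.
Step 6: cheapest edge leaving the tree is 1-6 (7); add 6.
Step 7: cheapest edge leaving the tree is 2-8 (8); add 2.
Step 8: cheapest edge leaving the tree is 4-7 (13); add 4.
MST edges: 8-9, 1-9, 7-8, 1-5, 3-5, 1-6, 2-8, 4-7; total weight 1+3+4+6+3+7+8+13 = 45.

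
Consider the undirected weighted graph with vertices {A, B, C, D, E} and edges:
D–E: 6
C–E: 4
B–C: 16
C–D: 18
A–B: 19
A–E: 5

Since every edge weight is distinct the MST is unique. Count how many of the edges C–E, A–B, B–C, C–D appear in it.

Kruskal's algorithm — process edges by increasing weight (ties by edge label):
C–E (4): add. Components now {A} {B} {C,E} {D}
A–E (5): add. Components now {A,C,E} {B} {D}
D–E (6): add. Components now {A,C,D,E} {B}
B–C (16): add. Components now {A,B,C,D,E}
MST edge set: {C–E, A–E, D–E, B–C}.
Of the listed edges, {C–E, B–C} are in the MST → 2.

2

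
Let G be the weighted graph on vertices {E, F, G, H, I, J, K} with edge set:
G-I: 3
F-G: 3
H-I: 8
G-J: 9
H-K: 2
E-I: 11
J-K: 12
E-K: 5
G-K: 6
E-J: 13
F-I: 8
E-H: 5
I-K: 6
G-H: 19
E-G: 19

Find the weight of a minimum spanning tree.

28

Kruskal's algorithm — process edges by increasing weight (ties by edge label):
H-K (2): add — endpoints in different components.
F-G (3): add — endpoints in different components.
G-I (3): add — endpoints in different components.
E-H (5): add — endpoints in different components.
E-K (5): skip — E and K already connected.
G-K (6): add — endpoints in different components.
I-K (6): skip — I and K already connected.
F-I (8): skip — F and I already connected.
H-I (8): skip — H and I already connected.
G-J (9): add — endpoints in different components.
MST edges: H-K, F-G, G-I, E-H, G-K, G-J; total weight 2+3+3+5+6+9 = 28.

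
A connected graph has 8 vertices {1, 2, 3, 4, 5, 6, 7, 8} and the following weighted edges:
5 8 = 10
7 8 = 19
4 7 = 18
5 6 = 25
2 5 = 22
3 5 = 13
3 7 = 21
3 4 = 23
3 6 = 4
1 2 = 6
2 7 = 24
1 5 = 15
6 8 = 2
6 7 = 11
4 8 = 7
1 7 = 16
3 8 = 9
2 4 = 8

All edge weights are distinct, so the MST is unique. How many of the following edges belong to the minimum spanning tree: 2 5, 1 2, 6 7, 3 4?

Kruskal: consider edges lightest-first.
6 8 (2): add — endpoints in different components.
3 6 (4): add — endpoints in different components.
1 2 (6): add — endpoints in different components.
4 8 (7): add — endpoints in different components.
2 4 (8): add — endpoints in different components.
3 8 (9): skip — 3 and 8 already connected.
5 8 (10): add — endpoints in different components.
6 7 (11): add — endpoints in different components.
MST edge set: {6 8, 3 6, 1 2, 4 8, 2 4, 5 8, 6 7}.
Of the listed edges, {1 2, 6 7} are in the MST → 2.

2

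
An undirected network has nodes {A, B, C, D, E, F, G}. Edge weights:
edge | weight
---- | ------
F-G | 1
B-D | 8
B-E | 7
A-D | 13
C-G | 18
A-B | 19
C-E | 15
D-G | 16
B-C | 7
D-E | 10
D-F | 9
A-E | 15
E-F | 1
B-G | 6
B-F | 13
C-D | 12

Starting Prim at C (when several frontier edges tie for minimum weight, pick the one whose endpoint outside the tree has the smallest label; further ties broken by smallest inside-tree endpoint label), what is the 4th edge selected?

E-F

Prim, starting at C.
Step 1: cheapest edge leaving the tree is B-C (7); add B.
Step 2: cheapest edge leaving the tree is B-G (6); add G.
Step 3: cheapest edge leaving the tree is F-G (1); add F.
Step 4: cheapest edge leaving the tree is E-F (1); add E.
Step 5: cheapest edge leaving the tree is B-D (8); add D.
Step 6: cheapest edge leaving the tree is A-D (13); add A.
The 4th edge added is E-F.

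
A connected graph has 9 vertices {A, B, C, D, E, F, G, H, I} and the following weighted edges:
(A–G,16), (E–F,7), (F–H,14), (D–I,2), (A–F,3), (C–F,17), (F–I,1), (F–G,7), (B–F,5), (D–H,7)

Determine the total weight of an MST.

Grow the tree from A using Prim:
Step 1: cheapest edge leaving the tree is A–F (3); add F.
Step 2: cheapest edge leaving the tree is F–I (1); add I.
Step 3: cheapest edge leaving the tree is D–I (2); add D.
Step 4: cheapest edge leaving the tree is B–F (5); add B.
Step 5: cheapest edge leaving the tree is E–F (7); add E.
Step 6: cheapest edge leaving the tree is F–G (7); add G.
Step 7: cheapest edge leaving the tree is D–H (7); add H.
Step 8: cheapest edge leaving the tree is C–F (17); add C.
MST edges: A–F, F–I, D–I, B–F, E–F, F–G, D–H, C–F; total weight 3+1+2+5+7+7+7+17 = 49.

49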